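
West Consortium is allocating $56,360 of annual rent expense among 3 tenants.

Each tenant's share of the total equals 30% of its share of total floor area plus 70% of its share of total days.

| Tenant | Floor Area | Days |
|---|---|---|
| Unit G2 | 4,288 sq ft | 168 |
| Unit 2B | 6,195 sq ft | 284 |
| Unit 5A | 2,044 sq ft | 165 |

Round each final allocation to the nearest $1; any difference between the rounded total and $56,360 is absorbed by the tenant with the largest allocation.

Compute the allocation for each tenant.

Unit G2: $16,530; Unit 2B: $26,521; Unit 5A: $13,309

Totals — floor area 12,527, days 617.
Composite weights (30% floor area + 70% days): Unit G2 0.2933; Unit 2B 0.4706; Unit 5A 0.2361.
Pro-rata amounts: Unit G2 16,529.82; Unit 2B 26,520.97; Unit 5A 13,309.21.
Rounded to nearest $1: Unit G2 $16,530; Unit 2B $26,521; Unit 5A $13,309. Sum = $56,360.
Sum already equals the total — no adjustment.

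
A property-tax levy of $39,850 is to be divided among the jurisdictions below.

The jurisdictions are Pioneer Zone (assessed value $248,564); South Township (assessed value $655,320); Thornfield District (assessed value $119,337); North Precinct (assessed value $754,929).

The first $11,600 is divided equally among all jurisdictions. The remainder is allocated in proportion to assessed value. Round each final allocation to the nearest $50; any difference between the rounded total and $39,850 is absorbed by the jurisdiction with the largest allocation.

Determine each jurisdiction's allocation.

First tranche $11,600 split equally: $2,900 each.
Remainder $28,250 by assessed value (total 1,778,150): Pioneer Zone 3,949.01 → $3,950; South Township 10,411.26 → $10,400; Thornfield District 1,895.94 → $1,900; North Precinct 11,993.78 → $12,000.
Totals: Pioneer Zone $2,900 + $3,950 = $6,850; South Township $2,900 + $10,400 = $13,300; Thornfield District $2,900 + $1,900 = $4,800; North Precinct $2,900 + $12,000 = $14,900.

Pioneer Zone: $6,850; South Township: $13,300; Thornfield District: $4,800; North Precinct: $14,900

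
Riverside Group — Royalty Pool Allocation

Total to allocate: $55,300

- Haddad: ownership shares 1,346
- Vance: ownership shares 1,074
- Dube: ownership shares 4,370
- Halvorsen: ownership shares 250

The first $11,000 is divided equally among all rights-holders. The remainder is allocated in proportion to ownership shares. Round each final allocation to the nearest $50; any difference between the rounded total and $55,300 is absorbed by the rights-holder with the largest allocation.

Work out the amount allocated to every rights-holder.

First tranche $11,000 split equally: $2,750 each.
Remainder $44,300 by ownership shares (total 7,040): Haddad 8,469.86 → $8,450; Vance 6,758.27 → $6,750; Dube 27,498.72 → $27,500; Halvorsen 1,573.15 → $1,550.
Rounding difference +$50 on remainder applied to Dube.
Totals: Haddad $2,750 + $8,450 = $11,200; Vance $2,750 + $6,750 = $9,500; Dube $2,750 + $27,550 = $30,300; Halvorsen $2,750 + $1,550 = $4,300.

Haddad: $11,200 | Vance: $9,500 | Dube: $30,300 | Halvorsen: $4,300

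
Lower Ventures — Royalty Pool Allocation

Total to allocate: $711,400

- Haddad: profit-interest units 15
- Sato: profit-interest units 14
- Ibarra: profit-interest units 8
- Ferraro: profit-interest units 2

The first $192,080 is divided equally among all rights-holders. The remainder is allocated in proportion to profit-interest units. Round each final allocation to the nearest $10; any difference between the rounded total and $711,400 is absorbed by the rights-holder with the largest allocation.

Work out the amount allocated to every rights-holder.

Haddad: $247,760 | Sato: $234,440 | Ibarra: $154,550 | Ferraro: $74,650

First tranche $192,080 split equally: $48,020 each.
Remainder $519,320 by profit-interest units (total 39): Haddad 199,738.46 → $199,740; Sato 186,422.56 → $186,420; Ibarra 106,527.18 → $106,530; Ferraro 26,631.79 → $26,630.
Totals: Haddad $48,020 + $199,740 = $247,760; Sato $48,020 + $186,420 = $234,440; Ibarra $48,020 + $106,530 = $154,550; Ferraro $48,020 + $26,630 = $74,650.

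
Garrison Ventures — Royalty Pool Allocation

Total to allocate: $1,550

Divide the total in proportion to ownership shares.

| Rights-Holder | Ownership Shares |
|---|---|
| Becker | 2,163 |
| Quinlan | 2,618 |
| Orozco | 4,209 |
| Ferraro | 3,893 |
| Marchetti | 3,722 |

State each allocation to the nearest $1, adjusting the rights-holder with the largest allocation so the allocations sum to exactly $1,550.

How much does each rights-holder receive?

Total ownership shares = 16,605.
Unrounded shares: Becker 2,163/16,605 × $1,550 = 201.91; Quinlan 2,618/16,605 × $1,550 = 244.38; Orozco 4,209/16,605 × $1,550 = 392.89; Ferraro 3,893/16,605 × $1,550 = 363.39; Marchetti 3,722/16,605 × $1,550 = 347.43.
At nearest $1: Becker $202; Quinlan $244; Orozco $393; Ferraro $363; Marchetti $347. Sum = $1,549.
Difference $1,550 − $1,549 = +$1 applied to largest allocation (Orozco): Orozco becomes $394.

Becker: $202; Quinlan: $244; Orozco: $394; Ferraro: $363; Marchetti: $347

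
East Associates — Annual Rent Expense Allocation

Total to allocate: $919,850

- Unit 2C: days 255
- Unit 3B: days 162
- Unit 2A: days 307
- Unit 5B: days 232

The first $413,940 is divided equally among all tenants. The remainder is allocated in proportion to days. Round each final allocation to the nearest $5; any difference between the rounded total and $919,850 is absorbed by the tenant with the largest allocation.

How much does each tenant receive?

Equal tier: $413,940 ÷ 4 = $103,485 apiece.
Remainder $505,910 by days (total 956): Unit 2C 134,944.61 → $134,945; Unit 3B 85,729.52 → $85,730; Unit 2A 162,462.73 → $162,465; Unit 5B 122,773.14 → $122,775.
Rounding difference −$5 on remainder applied to Unit 2A.
Totals: Unit 2C $103,485 + $134,945 = $238,430; Unit 3B $103,485 + $85,730 = $189,215; Unit 2A $103,485 + $162,460 = $265,945; Unit 5B $103,485 + $122,775 = $226,260.

Unit 2C: $238,430 | Unit 3B: $189,215 | Unit 2A: $265,945 | Unit 5B: $226,260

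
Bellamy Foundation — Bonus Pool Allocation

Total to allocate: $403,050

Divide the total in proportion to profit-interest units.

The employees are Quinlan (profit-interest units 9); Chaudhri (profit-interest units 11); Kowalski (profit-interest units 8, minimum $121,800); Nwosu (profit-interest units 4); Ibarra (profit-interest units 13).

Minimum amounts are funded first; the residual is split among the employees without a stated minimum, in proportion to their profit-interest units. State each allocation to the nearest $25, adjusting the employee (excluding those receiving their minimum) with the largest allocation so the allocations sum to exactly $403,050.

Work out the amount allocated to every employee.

Minimums first: Kowalski $121,800. Balance $281,250.
Balance split over remaining profit-interest units 37: Quinlan 68,412.16 → $68,400; Chaudhri 83,614.86 → $83,625; Nwosu 30,405.41 → $30,400; Ibarra 98,817.57 → $98,825.

Quinlan: $68,400; Chaudhri: $83,625; Kowalski: $121,800; Nwosu: $30,400; Ibarra: $98,825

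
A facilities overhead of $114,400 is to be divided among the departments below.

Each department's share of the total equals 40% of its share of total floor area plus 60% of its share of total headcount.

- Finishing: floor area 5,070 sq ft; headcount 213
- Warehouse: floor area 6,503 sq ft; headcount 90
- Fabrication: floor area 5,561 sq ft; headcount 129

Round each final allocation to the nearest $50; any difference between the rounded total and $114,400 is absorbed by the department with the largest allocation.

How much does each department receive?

Totals — floor area 17,134, headcount 432.
Blended shares (40% floor area + 60% headcount): Finishing 0.4142; Warehouse 0.2768; Fabrication 0.3090.
Pro-rata amounts: Finishing 47,383.85; Warehouse 31,667.65; Fabrication 35,348.50.
After rounding ($50): Finishing $47,400; Warehouse $31,650; Fabrication $35,350. Sum = $114,400.
Sum already equals the total — no adjustment.

Finishing: $47,400 | Warehouse: $31,650 | Fabrication: $35,350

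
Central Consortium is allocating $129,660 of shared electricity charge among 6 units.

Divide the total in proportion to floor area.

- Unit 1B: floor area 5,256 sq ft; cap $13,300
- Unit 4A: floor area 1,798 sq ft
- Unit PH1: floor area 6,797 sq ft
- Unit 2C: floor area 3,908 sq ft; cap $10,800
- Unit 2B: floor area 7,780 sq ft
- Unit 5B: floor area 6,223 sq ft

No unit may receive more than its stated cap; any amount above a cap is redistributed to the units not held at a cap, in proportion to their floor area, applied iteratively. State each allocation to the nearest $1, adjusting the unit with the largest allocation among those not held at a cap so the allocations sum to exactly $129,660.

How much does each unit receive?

Unit 1B: $13,300 | Unit 4A: $8,399 | Unit PH1: $31,750 | Unit 2C: $10,800 | Unit 2B: $36,342 | Unit 5B: $29,069

Sum of floor area: 31,762.
Pro-rata shares before constraints: Unit 1B 21,456.24; Unit 4A 7,339.86; Unit PH1 27,746.96; Unit 2C 15,953.38; Unit 2B 31,759.80; Unit 5B 25,403.76.
Capped: Unit 1B ($13,300), Unit 2C ($10,800); remaining pool $105,560 reallocated over remaining floor area 22,598.
Shares after redistribution: Unit 4A 8,398.84 → $8,399; Unit PH1 31,750.21 → $31,750; Unit 2B 36,342.01 → $36,342; Unit 5B 29,068.94 → $29,069.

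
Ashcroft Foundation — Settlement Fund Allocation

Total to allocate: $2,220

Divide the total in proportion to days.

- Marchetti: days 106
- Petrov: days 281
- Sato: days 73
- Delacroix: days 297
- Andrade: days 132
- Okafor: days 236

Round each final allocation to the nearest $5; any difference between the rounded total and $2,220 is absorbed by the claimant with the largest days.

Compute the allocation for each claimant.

Marchetti: $210 · Petrov: $555 · Sato: $145 · Delacroix: $585 · Andrade: $260 · Okafor: $465

Days total: 106 + 281 + 73 + 297 + 132 + 236 = 1,125.
Pro-rata amounts: Marchetti 209.17; Petrov 554.51; Sato 144.05; Delacroix 586.08; Andrade 260.48; Okafor 465.71.
Rounded to nearest $5: Marchetti $210; Petrov $555; Sato $145; Delacroix $585; Andrade $260; Okafor $465. Sum = $2,220.
Sum already equals the total — no adjustment.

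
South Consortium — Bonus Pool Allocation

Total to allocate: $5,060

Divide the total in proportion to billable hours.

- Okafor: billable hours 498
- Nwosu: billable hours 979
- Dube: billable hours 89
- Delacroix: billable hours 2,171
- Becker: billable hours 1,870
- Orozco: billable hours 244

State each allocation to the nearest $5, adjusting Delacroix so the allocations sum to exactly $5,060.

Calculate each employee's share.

Okafor: $430 · Nwosu: $845 · Dube: $75 · Delacroix: $1,885 · Becker: $1,615 · Orozco: $210

Sum of billable hours: 5,851.
Unrounded shares: Okafor 498/5,851 × $5,060 = 430.68; Nwosu 979/5,851 × $5,060 = 846.65; Dube 89/5,851 × $5,060 = 76.97; Delacroix 2,171/5,851 × $5,060 = 1,877.501; Becker 1,870/5,851 × $5,060 = 1,617.19; Orozco 244/5,851 × $5,060 = 211.01.
After rounding ($5): Okafor $430; Nwosu $845; Dube $75; Delacroix $1,880; Becker $1,615; Orozco $210. Sum = $5,055.
Difference $5,060 − $5,055 = +$5 applied to Delacroix: Delacroix becomes $1,885.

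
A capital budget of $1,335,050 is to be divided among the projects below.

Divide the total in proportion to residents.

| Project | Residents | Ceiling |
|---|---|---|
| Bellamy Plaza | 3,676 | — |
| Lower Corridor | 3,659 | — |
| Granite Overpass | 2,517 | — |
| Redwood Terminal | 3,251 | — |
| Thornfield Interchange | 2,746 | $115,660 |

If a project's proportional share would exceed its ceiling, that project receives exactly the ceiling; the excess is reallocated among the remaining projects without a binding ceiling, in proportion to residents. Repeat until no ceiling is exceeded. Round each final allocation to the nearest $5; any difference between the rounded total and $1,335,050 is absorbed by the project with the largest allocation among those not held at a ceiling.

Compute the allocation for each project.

Bellamy Plaza: $342,095; Lower Corridor: $340,515; Granite Overpass: $234,235; Redwood Terminal: $302,545; Thornfield Interchange: $115,660

Combined residents = 15,849.
Proportional shares (ignoring caps): Bellamy Plaza 309,650.06; Lower Corridor 308,218.05; Granite Overpass 212,021.00; Redwood Terminal 273,849.93; Thornfield Interchange 231,310.95.
Capped: Thornfield Interchange ($115,660); remaining pool $1,219,390 reallocated over remaining residents 13,103.
Remaining shares: Bellamy Plaza 342,095.52 → $342,095; Lower Corridor 340,513.47 → $340,515; Granite Overpass 234,236.79 → $234,235; Redwood Terminal 302,544.22 → $302,545.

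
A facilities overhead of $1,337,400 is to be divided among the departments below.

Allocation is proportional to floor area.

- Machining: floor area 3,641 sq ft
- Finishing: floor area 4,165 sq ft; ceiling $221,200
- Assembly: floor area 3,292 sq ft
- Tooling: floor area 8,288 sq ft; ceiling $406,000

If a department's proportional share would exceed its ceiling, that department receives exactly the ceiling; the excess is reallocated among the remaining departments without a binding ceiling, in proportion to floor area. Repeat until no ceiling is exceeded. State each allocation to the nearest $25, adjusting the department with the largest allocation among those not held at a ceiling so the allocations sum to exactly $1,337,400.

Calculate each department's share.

Machining: $372,975; Finishing: $221,200; Assembly: $337,225; Tooling: $406,000

Sum of floor area: 19,386.
Unconstrained shares: Machining 251,185.05; Finishing 287,334.73; Assembly 227,108.26; Tooling 571,771.96.
Held at cap: Finishing ($221,200), Tooling ($406,000); residual $710,200 reallocated over remaining floor area 6,933.
Shares after redistribution: Machining 372,975.36 → $372,975; Assembly 337,224.64 → $337,225.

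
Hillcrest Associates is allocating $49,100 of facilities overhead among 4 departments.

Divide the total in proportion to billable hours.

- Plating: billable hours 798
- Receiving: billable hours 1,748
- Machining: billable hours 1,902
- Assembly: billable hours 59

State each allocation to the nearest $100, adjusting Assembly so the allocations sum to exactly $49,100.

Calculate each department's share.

Plating: $8,700 · Receiving: $19,000 · Machining: $20,700 · Assembly: $700

Sum of billable hours: 4,507.
Proportional shares: Plating 798/4,507 × $49,100 = 8,693.54; Receiving 1,748/4,507 × $49,100 = 19,043.00; Machining 1,902/4,507 × $49,100 = 20,720.70; Assembly 59/4,507 × $49,100 = 642.76.
After rounding ($100): Plating $8,700; Receiving $19,000; Machining $20,700; Assembly $600. Sum = $49,000.
Difference $49,100 − $49,000 = +$100 applied to Assembly: Assembly becomes $700.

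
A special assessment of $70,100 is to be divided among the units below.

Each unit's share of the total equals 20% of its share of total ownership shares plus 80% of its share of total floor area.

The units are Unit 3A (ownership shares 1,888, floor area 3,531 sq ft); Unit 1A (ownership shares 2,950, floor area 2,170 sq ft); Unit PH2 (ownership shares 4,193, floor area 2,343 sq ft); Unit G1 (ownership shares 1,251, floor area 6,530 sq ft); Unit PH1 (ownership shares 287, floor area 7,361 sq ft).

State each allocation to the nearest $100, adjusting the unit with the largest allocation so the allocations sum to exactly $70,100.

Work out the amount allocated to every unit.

Unit 3A: $11,500 | Unit 1A: $9,500 | Unit PH2: $11,600 | Unit G1: $18,400 | Unit PH1: $19,100

Ownership shares total 10,569; floor area total 21,935.
Combined weights (20% ownership shares + 80% floor area): Unit 3A 0.1645; Unit 1A 0.1350; Unit PH2 0.1648; Unit G1 0.2618; Unit PH1 0.2739.
Unrounded shares: Unit 3A 11,531.98; Unit 1A 9,461.16; Unit PH2 11,552.32; Unit G1 18,354.37; Unit PH1 19,200.17.
At nearest $100: Unit 3A $11,500; Unit 1A $9,500; Unit PH2 $11,600; Unit G1 $18,400; Unit PH1 $19,200. Sum = $70,200.
Difference $70,100 − $70,200 = −$100 applied to largest allocation (Unit PH1): Unit PH1 becomes $19,100.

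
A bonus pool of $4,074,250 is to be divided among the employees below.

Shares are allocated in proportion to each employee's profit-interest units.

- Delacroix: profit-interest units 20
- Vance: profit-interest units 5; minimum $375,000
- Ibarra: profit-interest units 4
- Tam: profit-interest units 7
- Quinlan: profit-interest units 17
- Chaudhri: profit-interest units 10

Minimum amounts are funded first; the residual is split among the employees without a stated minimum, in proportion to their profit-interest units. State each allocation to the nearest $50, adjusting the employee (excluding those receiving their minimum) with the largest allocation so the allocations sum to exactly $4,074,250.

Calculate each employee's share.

Delacroix: $1,275,650 · Vance: $375,000 · Ibarra: $255,100 · Tam: $446,450 · Quinlan: $1,084,250 · Chaudhri: $637,800

Guaranteed amounts: Vance $375,000. Remaining pool $3,699,250.
Remaining pool split over remaining profit-interest units 58: Delacroix 1,275,603.45 → $1,275,600; Ibarra 255,120.69 → $255,100; Tam 446,461.21 → $446,450; Quinlan 1,084,262.93 → $1,084,250; Chaudhri 637,801.72 → $637,800.
Rounding difference +$50 applied to Delacroix → $1,275,650.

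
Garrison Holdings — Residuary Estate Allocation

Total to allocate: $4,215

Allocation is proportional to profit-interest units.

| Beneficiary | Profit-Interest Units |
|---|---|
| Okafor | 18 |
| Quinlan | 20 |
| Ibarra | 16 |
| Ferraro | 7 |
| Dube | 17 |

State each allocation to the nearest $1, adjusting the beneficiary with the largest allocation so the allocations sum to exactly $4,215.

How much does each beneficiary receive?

Sum of profit-interest units: 78.
Raw shares: Okafor 18/78 × $4,215 = 972.69; Quinlan 20/78 × $4,215 = 1,080.77; Ibarra 16/78 × $4,215 = 864.62; Ferraro 7/78 × $4,215 = 378.27; Dube 17/78 × $4,215 = 918.65.
After rounding ($1): Okafor $973; Quinlan $1,081; Ibarra $865; Ferraro $378; Dube $919. Sum = $4,216.
Difference $4,215 − $4,216 = −$1 applied to largest allocation (Quinlan): Quinlan becomes $1,080.

Okafor: $973 · Quinlan: $1,080 · Ibarra: $865 · Ferraro: $378 · Dube: $919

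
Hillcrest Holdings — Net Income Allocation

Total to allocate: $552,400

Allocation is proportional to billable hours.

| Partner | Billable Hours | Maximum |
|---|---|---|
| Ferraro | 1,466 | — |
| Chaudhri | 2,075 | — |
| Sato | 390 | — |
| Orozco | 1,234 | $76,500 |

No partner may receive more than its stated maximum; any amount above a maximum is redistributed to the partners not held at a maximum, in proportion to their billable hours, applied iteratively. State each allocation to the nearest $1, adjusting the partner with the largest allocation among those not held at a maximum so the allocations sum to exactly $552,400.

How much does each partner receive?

Total billable hours = 5,165.
Unconstrained shares: Ferraro 156,789.62; Chaudhri 221,922.56; Sato 41,710.75; Orozco 131,977.08.
Cap binds for Orozco ($76,500); residual $475,900 reallocated over remaining billable hours 3,931.
Redistributed shares: Ferraro 177,478.86 → $177,479; Chaudhri 251,206.44 → $251,206; Sato 47,214.70 → $47,215.

Ferraro: $177,479 | Chaudhri: $251,206 | Sato: $47,215 | Orozco: $76,500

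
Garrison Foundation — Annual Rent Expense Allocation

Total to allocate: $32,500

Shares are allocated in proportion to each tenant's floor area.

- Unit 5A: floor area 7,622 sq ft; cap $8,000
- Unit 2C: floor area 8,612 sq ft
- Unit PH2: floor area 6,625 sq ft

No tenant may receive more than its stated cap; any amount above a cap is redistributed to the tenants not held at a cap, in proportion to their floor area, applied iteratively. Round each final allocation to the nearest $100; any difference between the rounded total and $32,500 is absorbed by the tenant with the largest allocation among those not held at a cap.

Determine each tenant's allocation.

Total floor area = 22,859.
Proportional shares (ignoring caps): Unit 5A 10,836.65; Unit 2C 12,244.19; Unit PH2 9,419.16.
Held at cap: Unit 5A ($8,000); residual $24,500 reallocated over remaining floor area 15,237.
Redistributed shares: Unit 2C 13,847.48 → $13,800; Unit PH2 10,652.52 → $10,700.

Unit 5A: $8,000; Unit 2C: $13,800; Unit PH2: $10,700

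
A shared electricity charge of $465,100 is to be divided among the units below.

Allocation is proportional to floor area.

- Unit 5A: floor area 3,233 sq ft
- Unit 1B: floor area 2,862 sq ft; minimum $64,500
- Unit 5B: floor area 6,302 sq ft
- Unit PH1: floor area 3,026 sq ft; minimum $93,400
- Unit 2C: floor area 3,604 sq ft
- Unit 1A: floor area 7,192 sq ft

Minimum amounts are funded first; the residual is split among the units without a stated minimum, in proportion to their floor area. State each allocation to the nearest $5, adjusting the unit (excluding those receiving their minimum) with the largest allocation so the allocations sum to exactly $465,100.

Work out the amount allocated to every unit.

Unit 5A: $48,850 | Unit 1B: $64,500 | Unit 5B: $95,225 | Unit PH1: $93,400 | Unit 2C: $54,455 | Unit 1A: $108,670

Fund the minimums — Unit 1B $64,500; Unit PH1 $93,400. Remaining pool $307,200.
Remaining pool split over remaining floor area 20,331: Unit 5A 48,850.41 → $48,850; Unit 5B 95,222.78 → $95,225; Unit 2C 54,456.19 → $54,455; Unit 1A 108,670.62 → $108,670.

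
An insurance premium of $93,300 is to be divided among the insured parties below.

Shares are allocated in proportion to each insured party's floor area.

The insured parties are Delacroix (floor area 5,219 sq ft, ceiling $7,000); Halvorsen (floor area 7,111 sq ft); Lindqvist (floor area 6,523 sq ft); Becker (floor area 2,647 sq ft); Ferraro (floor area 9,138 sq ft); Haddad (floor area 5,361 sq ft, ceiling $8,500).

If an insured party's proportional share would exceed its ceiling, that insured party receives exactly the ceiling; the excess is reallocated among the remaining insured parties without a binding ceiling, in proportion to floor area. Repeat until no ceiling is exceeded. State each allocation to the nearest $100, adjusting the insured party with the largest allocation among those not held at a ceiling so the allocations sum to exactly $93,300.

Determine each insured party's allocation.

Floor area total: 35,999.
Unconstrained shares: Delacroix 13,526.28; Halvorsen 18,429.85; Lindqvist 16,905.91; Becker 6,860.33; Ferraro 23,683.31; Haddad 13,894.31.
Held at cap: Delacroix ($7,000), Haddad ($8,500); remaining pool $77,800 reallocated over remaining floor area 25,419.
Redistributed shares: Halvorsen 21,764.66 → $21,800; Lindqvist 19,964.96 → $20,000; Becker 8,101.68 → $8,100; Ferraro 27,968.70 → $28,000.
Rounding difference −$100 applied to Ferraro → $27,900.

Delacroix: $7,000; Halvorsen: $21,800; Lindqvist: $20,000; Becker: $8,100; Ferraro: $27,900; Haddad: $8,500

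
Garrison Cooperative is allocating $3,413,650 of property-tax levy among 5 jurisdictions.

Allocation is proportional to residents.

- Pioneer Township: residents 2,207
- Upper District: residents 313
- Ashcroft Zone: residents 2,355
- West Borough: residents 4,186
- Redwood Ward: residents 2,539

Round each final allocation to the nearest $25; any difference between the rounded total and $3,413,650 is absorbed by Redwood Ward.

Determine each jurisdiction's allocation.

Total residents = 11,600.
Pro-rata amounts: Pioneer Township 2,207/11,600 × $3,413,650 = 649,476.34; Upper District 313/11,600 × $3,413,650 = 92,109.69; Ashcroft Zone 2,355/11,600 × $3,413,650 = 693,029.81; West Borough 4,186/11,600 × $3,413,650 = 1,231,856.80; Redwood Ward 2,539/11,600 × $3,413,650 = 747,177.36.
At nearest $25: Pioneer Township $649,475; Upper District $92,100; Ashcroft Zone $693,025; West Borough $1,231,850; Redwood Ward $747,175. Sum = $3,413,625.
Difference $3,413,650 − $3,413,625 = +$25 applied to Redwood Ward: Redwood Ward becomes $747,200.

Pioneer Township: $649,475 | Upper District: $92,100 | Ashcroft Zone: $693,025 | West Borough: $1,231,850 | Redwood Ward: $747,200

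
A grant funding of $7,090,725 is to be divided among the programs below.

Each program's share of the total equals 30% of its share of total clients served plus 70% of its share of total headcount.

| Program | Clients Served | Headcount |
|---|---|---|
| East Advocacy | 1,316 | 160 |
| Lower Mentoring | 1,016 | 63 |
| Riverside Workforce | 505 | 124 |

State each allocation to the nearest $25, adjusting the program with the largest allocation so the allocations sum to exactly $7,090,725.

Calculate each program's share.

East Advocacy: $3,275,400 | Lower Mentoring: $1,662,975 | Riverside Workforce: $2,152,350

Clients served total 2,837; headcount total 347.
Combined weights (30% clients served + 70% headcount): East Advocacy 0.4619; Lower Mentoring 0.2345; Riverside Workforce 0.3035.
Unrounded shares: East Advocacy 3,275,401.98; Lower Mentoring 1,662,964.84; Riverside Workforce 2,152,358.18.
After rounding ($25): East Advocacy $3,275,400; Lower Mentoring $1,662,975; Riverside Workforce $2,152,350. Sum = $7,090,725.
Sum already equals the total — no adjustment.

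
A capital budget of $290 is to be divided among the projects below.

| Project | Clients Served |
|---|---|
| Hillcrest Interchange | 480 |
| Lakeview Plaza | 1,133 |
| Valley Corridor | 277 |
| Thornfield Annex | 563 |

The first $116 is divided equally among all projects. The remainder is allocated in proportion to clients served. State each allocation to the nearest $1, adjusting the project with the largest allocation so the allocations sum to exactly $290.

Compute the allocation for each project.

First tranche $116 split equally: $29 each.
Remainder $174 by clients served (total 2,453): Hillcrest Interchange 34.05 → $34; Lakeview Plaza 80.37 → $80; Valley Corridor 19.65 → $20; Thornfield Annex 39.94 → $40.
Totals: Hillcrest Interchange $29 + $34 = $63; Lakeview Plaza $29 + $80 = $109; Valley Corridor $29 + $20 = $49; Thornfield Annex $29 + $40 = $69.

Hillcrest Interchange: $63; Lakeview Plaza: $109; Valley Corridor: $49; Thornfield Annex: $69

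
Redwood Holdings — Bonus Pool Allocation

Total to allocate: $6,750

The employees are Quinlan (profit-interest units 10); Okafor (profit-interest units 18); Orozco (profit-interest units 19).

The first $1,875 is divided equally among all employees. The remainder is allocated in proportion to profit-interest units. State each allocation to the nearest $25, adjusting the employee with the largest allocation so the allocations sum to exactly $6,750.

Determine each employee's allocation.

Equal tier: $1,875 ÷ 3 = $625 apiece.
Remainder $4,875 by profit-interest units (total 47): Quinlan 1,037.23 → $1,025; Okafor 1,867.02 → $1,875; Orozco 1,970.74 → $1,975.
Totals: Quinlan $625 + $1,025 = $1,650; Okafor $625 + $1,875 = $2,500; Orozco $625 + $1,975 = $2,600.

Quinlan: $1,650; Okafor: $2,500; Orozco: $2,600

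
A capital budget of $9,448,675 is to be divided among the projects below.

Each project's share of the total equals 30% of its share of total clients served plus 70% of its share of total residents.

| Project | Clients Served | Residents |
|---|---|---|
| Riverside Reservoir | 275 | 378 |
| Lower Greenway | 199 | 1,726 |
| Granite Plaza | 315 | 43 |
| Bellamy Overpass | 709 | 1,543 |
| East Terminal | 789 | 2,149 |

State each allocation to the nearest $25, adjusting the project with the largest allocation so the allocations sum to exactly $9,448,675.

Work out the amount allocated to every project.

Riverside Reservoir: $769,025 | Lower Greenway: $2,201,750 | Granite Plaza: $439,125 | Bellamy Overpass: $2,626,575 | East Terminal: $3,412,200

Totals — clients served 2,287, residents 5,839.
Composite weights (30% clients served + 70% residents): Riverside Reservoir 0.0814; Lower Greenway 0.2330; Granite Plaza 0.0465; Bellamy Overpass 0.2780; East Terminal 0.3611.
Proportional shares: Riverside Reservoir 769,022.34; Lower Greenway 2,201,759.16; Granite Plaza 439,131.89; Bellamy Overpass 2,626,582.74; East Terminal 3,412,178.87.
At nearest $25: Riverside Reservoir $769,025; Lower Greenway $2,201,750; Granite Plaza $439,125; Bellamy Overpass $2,626,575; East Terminal $3,412,175. Sum = $9,448,650.
Difference $9,448,675 − $9,448,650 = +$25 applied to largest allocation (East Terminal): East Terminal becomes $3,412,200.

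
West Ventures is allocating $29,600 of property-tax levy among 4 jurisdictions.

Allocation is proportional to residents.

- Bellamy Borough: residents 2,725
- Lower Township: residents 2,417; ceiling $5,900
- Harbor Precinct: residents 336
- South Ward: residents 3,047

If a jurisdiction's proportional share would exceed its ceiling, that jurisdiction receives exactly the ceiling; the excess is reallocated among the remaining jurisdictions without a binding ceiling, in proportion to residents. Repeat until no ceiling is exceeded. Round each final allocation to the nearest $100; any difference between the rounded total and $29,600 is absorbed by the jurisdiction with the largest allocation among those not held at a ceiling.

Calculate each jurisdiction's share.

Bellamy Borough: $10,600; Lower Township: $5,900; Harbor Precinct: $1,300; South Ward: $11,800

Total residents = 8,525.
Pro-rata shares before constraints: Bellamy Borough 9,461.58; Lower Township 8,392.16; Harbor Precinct 1,166.64; South Ward 10,579.61.
Capped: Lower Township ($5,900); balance $23,700 reallocated over remaining residents 6,108.
Remaining shares: Bellamy Borough 10,573.43 → $10,600; Harbor Precinct 1,303.73 → $1,300; South Ward 11,822.84 → $11,800.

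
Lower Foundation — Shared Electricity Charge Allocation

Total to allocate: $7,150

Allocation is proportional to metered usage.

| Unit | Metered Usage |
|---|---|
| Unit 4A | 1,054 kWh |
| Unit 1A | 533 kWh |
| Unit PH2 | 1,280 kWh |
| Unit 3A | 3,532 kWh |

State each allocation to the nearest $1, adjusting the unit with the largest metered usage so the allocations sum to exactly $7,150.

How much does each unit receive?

Metered usage total: 6,399.
Unrounded shares: Unit 4A 1,054/6,399 × $7,150 = 1,177.70; Unit 1A 533/6,399 × $7,150 = 595.55; Unit PH2 1,280/6,399 × $7,150 = 1,430.22; Unit 3A 3,532/6,399 × $7,150 = 3,946.52.
After rounding ($1): Unit 4A $1,178; Unit 1A $596; Unit PH2 $1,430; Unit 3A $3,947. Sum = $7,151.
Difference $7,150 − $7,151 = −$1 applied to largest metered usage (Unit 3A): Unit 3A becomes $3,946.

Unit 4A: $1,178; Unit 1A: $596; Unit PH2: $1,430; Unit 3A: $3,946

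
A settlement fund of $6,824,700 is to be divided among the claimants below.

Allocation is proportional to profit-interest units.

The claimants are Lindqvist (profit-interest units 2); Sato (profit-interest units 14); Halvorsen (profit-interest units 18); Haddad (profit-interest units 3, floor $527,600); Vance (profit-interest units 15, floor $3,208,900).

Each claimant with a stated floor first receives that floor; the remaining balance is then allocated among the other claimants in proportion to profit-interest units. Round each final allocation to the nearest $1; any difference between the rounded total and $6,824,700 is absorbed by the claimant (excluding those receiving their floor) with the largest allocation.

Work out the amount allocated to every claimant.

Minimums first: Haddad $527,600; Vance $3,208,900. Residual $3,088,200.
Residual split over remaining profit-interest units 34: Lindqvist 181,658.82 → $181,659; Sato 1,271,611.76 → $1,271,612; Halvorsen 1,634,929.41 → $1,634,929.

Lindqvist: $181,659; Sato: $1,271,612; Halvorsen: $1,634,929; Haddad: $527,600; Vance: $3,208,900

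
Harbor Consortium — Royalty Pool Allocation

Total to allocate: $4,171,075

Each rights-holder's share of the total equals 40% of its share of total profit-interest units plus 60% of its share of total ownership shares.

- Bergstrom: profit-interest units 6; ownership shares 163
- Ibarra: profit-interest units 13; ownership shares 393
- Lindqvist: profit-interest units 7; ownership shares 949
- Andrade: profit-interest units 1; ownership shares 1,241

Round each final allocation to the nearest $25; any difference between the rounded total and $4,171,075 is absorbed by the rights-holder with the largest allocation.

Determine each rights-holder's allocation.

Totals — profit-interest units 27, ownership shares 2,746.
Blended shares (40% profit-interest units + 60% ownership shares): Bergstrom 0.1245; Ibarra 0.2785; Lindqvist 0.3111; Andrade 0.2860.
Unrounded shares: Bergstrom 519,316.90; Ibarra 1,161,489.85; Lindqvist 1,297,454.00; Andrade 1,192,814.26.
After rounding ($25): Bergstrom $519,325; Ibarra $1,161,500; Lindqvist $1,297,450; Andrade $1,192,825. Sum = $4,171,100.
Difference $4,171,075 − $4,171,100 = −$25 applied to largest allocation (Lindqvist): Lindqvist becomes $1,297,425.

Bergstrom: $519,325 · Ibarra: $1,161,500 · Lindqvist: $1,297,425 · Andrade: $1,192,825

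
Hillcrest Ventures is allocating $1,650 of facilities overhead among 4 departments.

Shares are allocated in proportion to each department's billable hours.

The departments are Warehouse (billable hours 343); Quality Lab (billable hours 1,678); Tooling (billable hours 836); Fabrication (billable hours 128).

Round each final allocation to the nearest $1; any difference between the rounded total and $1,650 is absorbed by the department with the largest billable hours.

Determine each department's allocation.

Total billable hours = 2,985.
Proportional shares: Warehouse 343/2,985 × $1,650 = 189.60; Quality Lab 1,678/2,985 × $1,650 = 927.54; Tooling 836/2,985 × $1,650 = 462.11; Fabrication 128/2,985 × $1,650 = 70.75.
After rounding ($1): Warehouse $190; Quality Lab $928; Tooling $462; Fabrication $71. Sum = $1,651.
Difference $1,650 − $1,651 = −$1 applied to largest billable hours (Quality Lab): Quality Lab becomes $927.

Warehouse: $190 · Quality Lab: $927 · Tooling: $462 · Fabrication: $71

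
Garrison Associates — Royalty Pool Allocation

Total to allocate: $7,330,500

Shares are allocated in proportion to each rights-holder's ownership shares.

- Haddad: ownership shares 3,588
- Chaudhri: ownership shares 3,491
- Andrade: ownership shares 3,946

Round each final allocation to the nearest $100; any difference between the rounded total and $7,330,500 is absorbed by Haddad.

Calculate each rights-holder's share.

Ownership shares total: 11,025.
Proportional shares: Haddad 3,588/11,025 × $7,330,500 = 2,385,653.88; Chaudhri 3,491/11,025 × $7,330,500 = 2,321,158.78; Andrade 3,946/11,025 × $7,330,500 = 2,623,687.35.
Rounded to nearest $100: Haddad $2,385,700; Chaudhri $2,321,200; Andrade $2,623,700. Sum = $7,330,600.
Difference $7,330,500 − $7,330,600 = −$100 applied to Haddad: Haddad becomes $2,385,600.

Haddad: $2,385,600 · Chaudhri: $2,321,200 · Andrade: $2,623,700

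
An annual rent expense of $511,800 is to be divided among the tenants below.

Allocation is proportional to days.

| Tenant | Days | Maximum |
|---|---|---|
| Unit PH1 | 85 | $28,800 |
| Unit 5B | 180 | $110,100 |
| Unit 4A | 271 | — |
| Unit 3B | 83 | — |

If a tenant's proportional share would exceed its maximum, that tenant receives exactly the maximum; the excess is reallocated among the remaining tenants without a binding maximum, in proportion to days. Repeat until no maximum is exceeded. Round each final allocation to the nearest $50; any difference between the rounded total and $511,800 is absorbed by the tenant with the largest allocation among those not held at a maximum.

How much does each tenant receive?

Sum of days: 619.
Proportional shares (ignoring caps): Unit PH1 70,279.48; Unit 5B 148,827.14; Unit 4A 224,067.53; Unit 3B 68,625.85.
Cap binds for Unit PH1 ($28,800), Unit 5B ($110,100); residual $372,900 reallocated over remaining days 354.
Remaining shares: Unit 4A 285,468.64 → $285,450; Unit 3B 87,431.36 → $87,450.

Unit PH1: $28,800 · Unit 5B: $110,100 · Unit 4A: $285,450 · Unit 3B: $87,450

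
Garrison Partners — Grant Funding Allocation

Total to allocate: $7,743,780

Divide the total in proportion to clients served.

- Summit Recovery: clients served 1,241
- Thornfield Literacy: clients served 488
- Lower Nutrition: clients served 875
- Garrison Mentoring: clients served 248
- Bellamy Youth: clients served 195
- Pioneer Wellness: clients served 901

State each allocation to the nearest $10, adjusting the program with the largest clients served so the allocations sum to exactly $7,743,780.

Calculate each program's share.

Summit Recovery: $2,434,160 · Thornfield Literacy: $957,180 · Lower Nutrition: $1,716,260 · Garrison Mentoring: $486,440 · Bellamy Youth: $382,480 · Pioneer Wellness: $1,767,260

Clients served total: 3,948.
Raw shares: Summit Recovery 1,241/3,948 × $7,743,780 = 2,434,151.72; Thornfield Literacy 488/3,948 × $7,743,780 = 957,184.56; Lower Nutrition 875/3,948 × $7,743,780 = 1,716,263.30; Garrison Mentoring 248/3,948 × $7,743,780 = 486,438.05; Bellamy Youth 195/3,948 × $7,743,780 = 382,481.53; Pioneer Wellness 901/3,948 × $7,743,780 = 1,767,260.84.
Rounded to nearest $10: Summit Recovery $2,434,150; Thornfield Literacy $957,180; Lower Nutrition $1,716,260; Garrison Mentoring $486,440; Bellamy Youth $382,480; Pioneer Wellness $1,767,260. Sum = $7,743,770.
Difference $7,743,780 − $7,743,770 = +$10 applied to largest clients served (Summit Recovery): Summit Recovery becomes $2,434,160.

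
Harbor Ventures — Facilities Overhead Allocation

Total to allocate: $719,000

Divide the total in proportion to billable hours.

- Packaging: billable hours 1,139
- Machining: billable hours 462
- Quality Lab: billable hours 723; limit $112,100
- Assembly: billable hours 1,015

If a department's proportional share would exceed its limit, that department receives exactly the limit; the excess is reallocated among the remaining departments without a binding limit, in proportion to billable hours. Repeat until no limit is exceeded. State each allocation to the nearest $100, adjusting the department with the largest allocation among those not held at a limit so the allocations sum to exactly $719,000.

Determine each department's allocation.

Total billable hours = 3,339.
Proportional shares (ignoring caps): Packaging 245,265.35; Machining 99,484.28; Quality Lab 155,686.43; Assembly 218,563.94.
Capped: Quality Lab ($112,100); residual $606,900 reallocated over remaining billable hours 2,616.
Remaining shares: Packaging 264,242.78 → $264,200; Machining 107,181.88 → $107,200; Assembly 235,475.34 → $235,500.

Packaging: $264,200 | Machining: $107,200 | Quality Lab: $112,100 | Assembly: $235,500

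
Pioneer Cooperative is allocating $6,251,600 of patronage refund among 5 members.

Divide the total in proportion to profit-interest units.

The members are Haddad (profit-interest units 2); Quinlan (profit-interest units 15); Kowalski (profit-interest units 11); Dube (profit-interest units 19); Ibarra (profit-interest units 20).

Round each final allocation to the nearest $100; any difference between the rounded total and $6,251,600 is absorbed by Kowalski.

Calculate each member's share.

Haddad: $186,600 | Quinlan: $1,399,600 | Kowalski: $1,026,500 | Dube: $1,772,800 | Ibarra: $1,866,100

Total profit-interest units = 67.
Unrounded shares: Haddad 2/67 × $6,251,600 = 186,614.93; Quinlan 15/67 × $6,251,600 = 1,399,611.94; Kowalski 11/67 × $6,251,600 = 1,026,382.09; Dube 19/67 × $6,251,600 = 1,772,841.79; Ibarra 20/67 × $6,251,600 = 1,866,149.25.
At nearest $100: Haddad $186,600; Quinlan $1,399,600; Kowalski $1,026,400; Dube $1,772,800; Ibarra $1,866,100. Sum = $6,251,500.
Difference $6,251,600 − $6,251,500 = +$100 applied to Kowalski: Kowalski becomes $1,026,500.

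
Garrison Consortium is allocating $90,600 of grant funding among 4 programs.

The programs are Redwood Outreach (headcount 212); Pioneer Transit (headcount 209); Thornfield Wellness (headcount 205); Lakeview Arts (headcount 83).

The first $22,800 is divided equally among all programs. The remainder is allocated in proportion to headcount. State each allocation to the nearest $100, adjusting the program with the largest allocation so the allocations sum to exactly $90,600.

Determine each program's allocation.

Redwood Outreach: $26,000 | Pioneer Transit: $25,700 | Thornfield Wellness: $25,300 | Lakeview Arts: $13,600

Equal tier: $22,800 ÷ 4 = $5,700 apiece.
Remainder $67,800 by headcount (total 709): Redwood Outreach 20,273.06 → $20,300; Pioneer Transit 19,986.18 → $20,000; Thornfield Wellness 19,603.67 → $19,600; Lakeview Arts 7,937.09 → $7,900.
Totals: Redwood Outreach $5,700 + $20,300 = $26,000; Pioneer Transit $5,700 + $20,000 = $25,700; Thornfield Wellness $5,700 + $19,600 = $25,300; Lakeview Arts $5,700 + $7,900 = $13,600.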